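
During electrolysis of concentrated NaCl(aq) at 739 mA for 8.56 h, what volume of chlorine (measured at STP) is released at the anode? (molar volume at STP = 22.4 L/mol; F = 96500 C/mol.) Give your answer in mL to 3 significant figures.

Charge passed = 0.739 × 30816 = 22770 C
Moles of electrons = 22770 / 96500 = 0.2360 mol
2Cl⁻ → Cl₂ + 2e⁻, so n(Cl₂) = 0.2360 / 2 = 0.1180 mol
V = 0.1180 × 22.4 = 2.643 L
= 2640 mL

2640 mL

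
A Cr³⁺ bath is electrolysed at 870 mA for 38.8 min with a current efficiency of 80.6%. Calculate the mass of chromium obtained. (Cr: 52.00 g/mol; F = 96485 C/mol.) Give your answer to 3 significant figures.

Q = 0.870 × 2328 = 2025 C
n(e⁻) = 2025 / 96485 = 0.02099 mol
Cr³⁺ + 3e⁻ → Cr, so theoretical m(Cr) = 0.006997 × 52.00 = 0.3638 g
Actual mass = 80.6% × 0.3638 = 0.293 g

0.293 g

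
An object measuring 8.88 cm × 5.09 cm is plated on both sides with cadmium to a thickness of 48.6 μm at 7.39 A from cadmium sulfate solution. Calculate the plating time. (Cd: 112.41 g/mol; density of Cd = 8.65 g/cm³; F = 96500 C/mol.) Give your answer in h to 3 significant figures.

Plated area = 2 × 8.88 × 5.09 = 90.40 cm²
Volume = 90.40 × 48.6×10⁻⁴ cm = 0.4393 cm³
m(Cd) = 0.4393 × 8.65 = 3.800 g
n(Cd) = 3.800 / 112.41 = 0.03380 mol; n(e⁻) = 2 × 0.03380 = 0.06760 mol
Q = 0.06760 × 96500 = 6523 C
t = 6523 / 7.39 = 882.7 s = 0.245 h

0.245 h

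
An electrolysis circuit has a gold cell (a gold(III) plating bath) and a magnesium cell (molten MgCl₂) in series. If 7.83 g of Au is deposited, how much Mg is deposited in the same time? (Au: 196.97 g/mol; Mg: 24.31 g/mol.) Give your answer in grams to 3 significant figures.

n(Au) = 7.83 / 196.97 = 0.03975 mol
Au³⁺ + 3e⁻ → Au, so n(e⁻) = 3 × 0.03975 = 0.1193 mol
In series, the same 0.1193 mol of electrons flows through the second cell.
Mg²⁺ + 2e⁻ → Mg, so n(Mg) = 0.1193 / 2 = 0.05965 mol
m(Mg) = 0.05965 × 24.31 = 1.45 g

1.45 g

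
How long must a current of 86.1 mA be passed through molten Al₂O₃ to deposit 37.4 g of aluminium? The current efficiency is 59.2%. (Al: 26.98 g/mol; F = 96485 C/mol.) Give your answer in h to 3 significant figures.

2190 h

n(Al) = 37.4 / 26.98 = 1.386 mol
Al³⁺ + 3e⁻ → Al, so n(e⁻) = 3 × 1.386 = 4.158 mol
Q = 4.158 × 96485 / 0.592 = 6.777×10^5 C
t = Q / I = 6.777×10^5 / 0.0861 = 7.871×10^6 s = 2190 h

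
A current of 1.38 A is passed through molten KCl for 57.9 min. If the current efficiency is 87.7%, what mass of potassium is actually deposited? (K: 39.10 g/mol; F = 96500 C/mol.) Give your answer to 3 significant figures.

1.70 g

Q = 1.38 × 3474 = 4794 C
n(e⁻) = 4794 / 96500 = 0.04968 mol
K⁺ + e⁻ → K, so theoretical m(K) = 0.04968 × 39.10 = 1.942 g
Actual mass = 87.7% × 1.942 = 1.70 g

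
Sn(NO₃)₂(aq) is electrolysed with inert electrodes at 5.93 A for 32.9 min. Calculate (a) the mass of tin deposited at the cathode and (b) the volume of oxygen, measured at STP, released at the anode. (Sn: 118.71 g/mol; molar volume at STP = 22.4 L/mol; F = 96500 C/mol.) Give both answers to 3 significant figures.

7.20 g Sn; 0.679 L O₂

Q = 5.93 × 1974 = 11710 C; n(e⁻) = 11710 / 96500 = 0.1213 mol
Cathode: Sn²⁺ + 2e⁻ → Sn → n(Sn) = 0.1213/2 = 0.06065 mol → 7.20 g
Anode: 2H₂O → O₂ + 4H⁺ + 4e⁻ → n(O₂) = 0.1213/4 = 0.03033 mol → 0.679 L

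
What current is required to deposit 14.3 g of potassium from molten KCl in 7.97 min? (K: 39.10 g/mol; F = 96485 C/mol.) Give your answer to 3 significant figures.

n(K) = 14.3 / 39.10 = 0.3657 mol
K⁺ + e⁻ → K, so n(e⁻) = 0.3657 mol
Q = 0.3657 × 96485 = 35280 C
I = Q / t = 35280 / 478.2 s = 73.8 A

73.8 A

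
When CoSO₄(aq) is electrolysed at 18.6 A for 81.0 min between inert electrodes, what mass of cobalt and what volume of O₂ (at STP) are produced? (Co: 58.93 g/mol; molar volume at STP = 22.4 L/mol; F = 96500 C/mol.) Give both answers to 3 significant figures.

27.6 g Co; 5.25 L O₂

Q = 18.6 × 4860 = 90400 C; n(e⁻) = 90400 / 96500 = 0.9368 mol
Cathode: Co²⁺ + 2e⁻ → Co → n(Co) = 0.9368/2 = 0.4684 mol → 27.6 g
Anode: 2H₂O → O₂ + 4H⁺ + 4e⁻ → n(O₂) = 0.9368/4 = 0.2342 mol → 5.25 L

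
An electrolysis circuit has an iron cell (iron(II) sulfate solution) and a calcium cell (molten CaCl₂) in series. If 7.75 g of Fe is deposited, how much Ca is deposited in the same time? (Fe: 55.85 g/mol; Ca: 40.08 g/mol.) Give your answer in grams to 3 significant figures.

5.56 g

n(Fe) = 7.75 / 55.85 = 0.1388 mol
Fe²⁺ + 2e⁻ → Fe, so n(e⁻) = 2 × 0.1388 = 0.2776 mol
Same current for the same time ⇒ same n(e⁻) = 0.2776 mol in both cells.
Ca²⁺ + 2e⁻ → Ca, so n(Ca) = 0.2776 / 2 = 0.1388 mol
m(Ca) = 0.1388 × 40.08 = 5.56 g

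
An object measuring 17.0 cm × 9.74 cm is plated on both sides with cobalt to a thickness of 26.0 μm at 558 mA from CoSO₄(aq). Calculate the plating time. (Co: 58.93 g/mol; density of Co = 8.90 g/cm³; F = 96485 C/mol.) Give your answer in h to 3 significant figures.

Plated area = 2 × 17.0 × 9.74 = 331.2 cm²
Volume = 331.2 × 26.0×10⁻⁴ cm = 0.8611 cm³
m(Co) = 0.8611 × 8.90 = 7.664 g
n(Co) = 7.664 / 58.93 = 0.1301 mol; n(e⁻) = 2 × 0.1301 = 0.2602 mol
Q = 0.2602 × 96485 = 25110 C
t = 25110 / 0.558 = 45000 s = 12.5 h

12.5 h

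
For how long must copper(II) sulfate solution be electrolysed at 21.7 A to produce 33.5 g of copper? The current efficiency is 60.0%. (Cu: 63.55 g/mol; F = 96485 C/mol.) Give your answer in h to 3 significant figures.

2.17 h

n(Cu) = 33.5 / 63.55 = 0.5271 mol
Cu²⁺ + 2e⁻ → Cu, so n(e⁻) = 2 × 0.5271 = 1.054 mol
Q = 1.054 × 96485 / 0.600 = 1.695×10^5 C
t = Q / I = 1.695×10^5 / 21.7 = 7811 s = 2.17 h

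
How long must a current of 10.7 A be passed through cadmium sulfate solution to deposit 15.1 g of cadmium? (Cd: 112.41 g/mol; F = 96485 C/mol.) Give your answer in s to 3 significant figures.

2420 s

n(Cd) = 15.1 / 112.41 = 0.1343 mol
Cd²⁺ + 2e⁻ → Cd, so n(e⁻) = 2 × 0.1343 = 0.2686 mol
Q = 0.2686 × 96485 = 25920 C
t = Q / I = 25920 / 10.7 = 2422 s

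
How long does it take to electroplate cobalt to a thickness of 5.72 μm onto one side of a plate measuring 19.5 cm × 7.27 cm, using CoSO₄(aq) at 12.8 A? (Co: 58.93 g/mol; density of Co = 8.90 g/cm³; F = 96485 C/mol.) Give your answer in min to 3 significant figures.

Plated area = 19.5 × 7.27 = 141.8 cm²
Volume = 141.8 × 5.72×10⁻⁴ cm = 0.08111 cm³
m(Co) = 0.08111 × 8.90 = 0.7219 g
n(Co) = 0.7219 / 58.93 = 0.01225 mol; n(e⁻) = 2 × 0.01225 = 0.02450 mol
Q = 0.02450 × 96485 = 2364 C
t = 2364 / 12.8 = 184.7 s = 3.08 min

3.08 min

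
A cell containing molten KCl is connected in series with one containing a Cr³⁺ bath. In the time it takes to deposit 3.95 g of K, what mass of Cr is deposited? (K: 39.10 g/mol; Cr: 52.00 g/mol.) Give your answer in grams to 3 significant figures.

1.75 g

n(K) = 3.95 / 39.10 = 0.1010 mol
K⁺ + e⁻ → K, so n(e⁻) = 0.1010 mol
Same current for the same time ⇒ same n(e⁻) = 0.1010 mol in both cells.
Cr³⁺ + 3e⁻ → Cr, so n(Cr) = 0.1010 / 3 = 0.03367 mol
m(Cr) = 0.03367 × 52.00 = 1.75 g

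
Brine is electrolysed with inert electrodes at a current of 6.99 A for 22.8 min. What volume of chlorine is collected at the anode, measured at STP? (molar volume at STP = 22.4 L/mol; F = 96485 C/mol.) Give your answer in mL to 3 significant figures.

1110 mL

Charge passed = 6.99 × 1368 = 9562 C
n(e⁻) = Q/F = 9562/96485 = 0.09910 mol
2Cl⁻ → Cl₂ + 2e⁻, so n(Cl₂) = 0.09910 / 2 = 0.04955 mol
V = 0.04955 × 22.4 = 1.110 L
= 1110 mL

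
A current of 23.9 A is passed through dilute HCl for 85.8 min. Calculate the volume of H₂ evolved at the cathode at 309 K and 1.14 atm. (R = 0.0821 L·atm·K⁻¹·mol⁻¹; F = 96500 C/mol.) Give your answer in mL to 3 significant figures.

Q = 23.9 A × 5148 s = 1.230×10^5 C
n(e⁻) = Q/F = 1.230×10^5/96500 = 1.275 mol
2H⁺ + 2e⁻ → H₂, so n(H₂) = 1.275 / 2 = 0.6375 mol
V = nRT/P = 0.6375 × 0.0821 × 309 / 1.14 = 14.19 L
= 14200 mL

14200 mL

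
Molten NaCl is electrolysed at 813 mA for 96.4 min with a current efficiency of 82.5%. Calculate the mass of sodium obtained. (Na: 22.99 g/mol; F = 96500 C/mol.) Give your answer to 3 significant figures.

0.924 g

Q = 0.813 × 5784 = 4702 C
n(e⁻) = 4702 / 96500 = 0.04873 mol
Na⁺ + e⁻ → Na, so theoretical m(Na) = 0.04873 × 22.99 = 1.120 g
Actual mass = 82.5% × 1.120 = 0.924 g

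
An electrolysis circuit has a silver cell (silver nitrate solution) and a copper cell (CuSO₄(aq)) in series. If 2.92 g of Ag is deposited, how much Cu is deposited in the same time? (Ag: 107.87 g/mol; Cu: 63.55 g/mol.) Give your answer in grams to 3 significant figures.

n(Ag) = 2.92 / 107.87 = 0.02707 mol
Ag⁺ + e⁻ → Ag, so n(e⁻) = 0.02707 mol
Same current for the same time ⇒ same n(e⁻) = 0.02707 mol in both cells.
Cu²⁺ + 2e⁻ → Cu, so n(Cu) = 0.02707 / 2 = 0.01354 mol
m(Cu) = 0.01354 × 63.55 = 0.860 g

0.860 g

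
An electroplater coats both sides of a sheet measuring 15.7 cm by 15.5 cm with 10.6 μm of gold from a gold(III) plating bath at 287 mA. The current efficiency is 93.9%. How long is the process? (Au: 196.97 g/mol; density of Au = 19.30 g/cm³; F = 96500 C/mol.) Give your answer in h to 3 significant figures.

Plated area = 2 × 15.7 × 15.5 = 486.7 cm²
Volume = 486.7 × 10.6×10⁻⁴ cm = 0.5159 cm³
m(Au) = 0.5159 × 19.30 = 9.957 g
n(Au) = 9.957 / 196.97 = 0.05055 mol; n(e⁻) = 3 × 0.05055 = 0.1517 mol
Q = 0.1517 × 96500 / 0.939 = 15590 C
t = 15590 / 0.287 = 54320 s = 15.1 h

15.1 h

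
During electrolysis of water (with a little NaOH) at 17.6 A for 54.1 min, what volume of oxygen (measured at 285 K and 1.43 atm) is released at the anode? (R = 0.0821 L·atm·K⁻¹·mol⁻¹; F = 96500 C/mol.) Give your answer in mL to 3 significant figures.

Charge passed = 17.6 × 3246 = 57130 C
Moles of electrons = 57130 / 96500 = 0.5920 mol
2H₂O → O₂ + 4H⁺ + 4e⁻, so n(O₂) = 0.5920 / 4 = 0.1480 mol
V = nRT/P = 0.1480 × 0.0821 × 285 / 1.43 = 2.422 L
= 2420 mL

2420 mL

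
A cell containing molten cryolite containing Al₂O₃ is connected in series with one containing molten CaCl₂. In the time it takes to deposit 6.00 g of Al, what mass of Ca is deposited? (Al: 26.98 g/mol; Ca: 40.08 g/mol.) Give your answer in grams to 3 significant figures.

13.4 g

n(Al) = 6.00 / 26.98 = 0.2224 mol
Al³⁺ + 3e⁻ → Al, so n(e⁻) = 3 × 0.2224 = 0.6672 mol
Since the cells are in series, n(e⁻) in the Ca cell is also 0.6672 mol.
Ca²⁺ + 2e⁻ → Ca, so n(Ca) = 0.6672 / 2 = 0.3336 mol
m(Ca) = 0.3336 × 40.08 = 13.4 g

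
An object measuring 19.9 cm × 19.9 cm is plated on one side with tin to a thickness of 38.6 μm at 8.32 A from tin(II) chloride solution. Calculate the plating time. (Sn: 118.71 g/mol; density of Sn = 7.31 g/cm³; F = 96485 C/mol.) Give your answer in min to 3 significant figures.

Plated area = 19.9 × 19.9 = 396.0 cm²
Volume = 396.0 × 38.6×10⁻⁴ cm = 1.529 cm³
m(Sn) = 1.529 × 7.31 = 11.18 g
n(Sn) = 11.18 / 118.71 = 0.09418 mol; n(e⁻) = 2 × 0.09418 = 0.1884 mol
Q = 0.1884 × 96485 = 18180 C
t = 18180 / 8.32 = 2185 s = 36.4 min

36.4 min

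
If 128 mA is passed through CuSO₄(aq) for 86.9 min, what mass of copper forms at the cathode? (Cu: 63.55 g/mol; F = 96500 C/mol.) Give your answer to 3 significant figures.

0.220 g

Q = It = 0.128 × 5214 = 667.4 C
Moles of electrons = 667.4 / 96500 = 0.006916 mol
Cu²⁺ + 2e⁻ → Cu, so n(Cu) = 0.006916 / 2 = 0.003458 mol
m = 0.003458 × 63.55 = 0.220 g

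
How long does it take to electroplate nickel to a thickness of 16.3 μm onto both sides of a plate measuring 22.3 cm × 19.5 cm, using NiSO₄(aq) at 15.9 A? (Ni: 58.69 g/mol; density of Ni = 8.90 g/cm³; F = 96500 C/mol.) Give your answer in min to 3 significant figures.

Plated area = 2 × 22.3 × 19.5 = 869.7 cm²
Volume = 869.7 × 16.3×10⁻⁴ cm = 1.418 cm³
m(Ni) = 1.418 × 8.90 = 12.62 g
n(Ni) = 12.62 / 58.69 = 0.2150 mol; n(e⁻) = 2 × 0.2150 = 0.4300 mol
Q = 0.4300 × 96500 = 41500 C
t = 41500 / 15.9 = 2610 s = 43.5 min

43.5 min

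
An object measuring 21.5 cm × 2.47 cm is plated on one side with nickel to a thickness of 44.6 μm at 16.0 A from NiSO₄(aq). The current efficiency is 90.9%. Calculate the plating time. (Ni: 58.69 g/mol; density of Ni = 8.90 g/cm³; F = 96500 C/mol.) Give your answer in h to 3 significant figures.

0.132 h

Plated area = 21.5 × 2.47 = 53.11 cm²
Volume = 53.11 × 44.6×10⁻⁴ cm = 0.2369 cm³
m(Ni) = 0.2369 × 8.90 = 2.108 g
n(Ni) = 2.108 / 58.69 = 0.03592 mol; n(e⁻) = 2 × 0.03592 = 0.07184 mol
Q = 0.07184 × 96500 / 0.909 = 7627 C
t = 7627 / 16.0 = 476.7 s = 0.132 h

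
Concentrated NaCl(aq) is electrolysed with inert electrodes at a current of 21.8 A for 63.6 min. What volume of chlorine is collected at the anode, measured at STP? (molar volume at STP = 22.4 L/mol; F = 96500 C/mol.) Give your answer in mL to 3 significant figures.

9660 mL

Q = 21.8 A × 3816 s = 83190 C
n(e⁻) = 83190 / 96500 = 0.8621 mol
2Cl⁻ → Cl₂ + 2e⁻, so n(Cl₂) = 0.8621 / 2 = 0.4311 mol
V = 0.4311 × 22.4 = 9.657 L
= 9660 mL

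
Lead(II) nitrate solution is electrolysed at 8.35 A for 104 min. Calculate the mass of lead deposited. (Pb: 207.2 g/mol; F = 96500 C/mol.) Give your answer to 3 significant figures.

55.9 g

Q = It = 8.35 × 6240 = 52100 C
n(e⁻) = Q/F = 52100/96500 = 0.5399 mol
Pb²⁺ + 2e⁻ → Pb, so n(Pb) = 0.5399 / 2 = 0.2700 mol
m = 0.2700 × 207.2 = 55.9 g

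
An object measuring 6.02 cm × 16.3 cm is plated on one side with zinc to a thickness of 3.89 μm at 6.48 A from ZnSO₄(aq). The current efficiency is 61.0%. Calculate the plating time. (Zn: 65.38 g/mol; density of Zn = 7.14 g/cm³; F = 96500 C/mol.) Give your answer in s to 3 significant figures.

Plated area = 6.02 × 16.3 = 98.13 cm²
Volume = 98.13 × 3.89×10⁻⁴ cm = 0.03817 cm³
m(Zn) = 0.03817 × 7.14 = 0.2725 g
n(Zn) = 0.2725 / 65.38 = 0.004168 mol; n(e⁻) = 2 × 0.004168 = 0.008336 mol
Q = 0.008336 × 96500 / 0.610 = 1319 C
t = 1319 / 6.48 = 203.5 s

204 s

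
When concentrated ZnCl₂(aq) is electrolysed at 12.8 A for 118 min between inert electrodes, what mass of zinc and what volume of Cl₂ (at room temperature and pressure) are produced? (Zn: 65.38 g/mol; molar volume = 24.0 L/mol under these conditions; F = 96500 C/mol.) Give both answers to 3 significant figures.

30.7 g Zn; 11.3 L Cl₂

Q = 12.8 × 7080 = 90620 C; n(e⁻) = 90620 / 96500 = 0.9391 mol
Cathode: Zn²⁺ + 2e⁻ → Zn → n(Zn) = 0.9391/2 = 0.4696 mol → 30.7 g
Anode: 2Cl⁻ → Cl₂ + 2e⁻ → n(Cl₂) = 0.9391/2 = 0.4696 mol → 11.3 L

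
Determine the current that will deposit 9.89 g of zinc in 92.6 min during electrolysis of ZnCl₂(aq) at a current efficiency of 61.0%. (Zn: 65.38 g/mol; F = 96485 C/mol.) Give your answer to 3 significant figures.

n(Zn) = 9.89 / 65.38 = 0.1513 mol
Zn²⁺ + 2e⁻ → Zn, so n(e⁻) = 2 × 0.1513 = 0.3026 mol
Q = 0.3026 × 96485 / 0.610 = 47860 C
I = Q / t = 47860 / 5556 s = 8.61 A

8.61 A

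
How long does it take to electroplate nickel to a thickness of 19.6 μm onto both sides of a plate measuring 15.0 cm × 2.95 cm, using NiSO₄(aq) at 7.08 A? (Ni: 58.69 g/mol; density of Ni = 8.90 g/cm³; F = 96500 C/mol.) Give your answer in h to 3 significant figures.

Plated area = 2 × 15.0 × 2.95 = 88.50 cm²
Volume = 88.50 × 19.6×10⁻⁴ cm = 0.1735 cm³
m(Ni) = 0.1735 × 8.90 = 1.544 g
n(Ni) = 1.544 / 58.69 = 0.02631 mol; n(e⁻) = 2 × 0.02631 = 0.05262 mol
Q = 0.05262 × 96500 = 5078 C
t = 5078 / 7.08 = 717.2 s = 0.199 h

0.199 h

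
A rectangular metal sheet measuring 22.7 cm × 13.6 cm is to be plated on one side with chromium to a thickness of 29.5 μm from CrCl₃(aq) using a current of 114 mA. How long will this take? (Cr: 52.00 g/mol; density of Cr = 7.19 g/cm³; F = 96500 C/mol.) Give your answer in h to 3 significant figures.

88.8 h

Plated area = 22.7 × 13.6 = 308.7 cm²
Volume = 308.7 × 29.5×10⁻⁴ cm = 0.9107 cm³
m(Cr) = 0.9107 × 7.19 = 6.548 g
n(Cr) = 6.548 / 52.00 = 0.1259 mol; n(e⁻) = 3 × 0.1259 = 0.3777 mol
Q = 0.3777 × 96500 = 36450 C
t = 36450 / 0.114 = 3.197×10^5 s = 88.8 h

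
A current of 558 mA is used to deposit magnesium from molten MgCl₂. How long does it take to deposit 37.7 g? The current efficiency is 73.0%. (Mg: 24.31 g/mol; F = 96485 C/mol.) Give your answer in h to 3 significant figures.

204 h

n(Mg) = 37.7 / 24.31 = 1.551 mol
Mg²⁺ + 2e⁻ → Mg, so n(e⁻) = 2 × 1.551 = 3.102 mol
Q = 3.102 × 96485 / 0.730 = 4.100×10^5 C
t = Q / I = 4.100×10^5 / 0.558 = 7.348×10^5 s = 204 h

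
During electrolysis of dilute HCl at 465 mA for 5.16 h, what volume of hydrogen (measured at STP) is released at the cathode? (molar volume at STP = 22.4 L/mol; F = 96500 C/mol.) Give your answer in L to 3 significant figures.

Q = 0.465 A × 18576 s = 8638 C
n(e⁻) = Q/F = 8638/96500 = 0.08951 mol
2H⁺ + 2e⁻ → H₂, so n(H₂) = 0.08951 / 2 = 0.04476 mol
V = 0.04476 × 22.4 = 1.003 L

1.00 L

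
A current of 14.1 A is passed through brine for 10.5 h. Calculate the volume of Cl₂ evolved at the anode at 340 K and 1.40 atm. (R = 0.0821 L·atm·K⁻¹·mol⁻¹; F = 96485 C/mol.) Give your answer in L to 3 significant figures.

Q = 14.1 A × 37800 s = 5.330×10^5 C
Moles of electrons = 5.330×10^5 / 96485 = 5.524 mol
2Cl⁻ → Cl₂ + 2e⁻, so n(Cl₂) = 5.524 / 2 = 2.762 mol
V = nRT/P = 2.762 × 0.0821 × 340 / 1.40 = 55.07 L

55.1 L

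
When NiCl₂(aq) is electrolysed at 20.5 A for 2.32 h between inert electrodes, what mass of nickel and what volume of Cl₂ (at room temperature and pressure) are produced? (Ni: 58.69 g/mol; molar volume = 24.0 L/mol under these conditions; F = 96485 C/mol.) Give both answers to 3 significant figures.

Q = 20.5 × 8352 = 1.712×10^5 C; n(e⁻) = 1.712×10^5 / 96485 = 1.774 mol
Cathode: Ni²⁺ + 2e⁻ → Ni → n(Ni) = 1.774/2 = 0.8870 mol → 52.1 g
Anode: 2Cl⁻ → Cl₂ + 2e⁻ → n(Cl₂) = 1.774/2 = 0.8870 mol → 21.3 L

52.1 g Ni; 21.3 L Cl₂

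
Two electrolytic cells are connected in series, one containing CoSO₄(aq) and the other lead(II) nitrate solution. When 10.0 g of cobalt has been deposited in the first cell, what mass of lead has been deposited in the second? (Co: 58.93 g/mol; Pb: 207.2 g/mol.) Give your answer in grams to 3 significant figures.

35.2 g

n(Co) = 10.0 / 58.93 = 0.1697 mol
Co²⁺ + 2e⁻ → Co, so n(e⁻) = 2 × 0.1697 = 0.3394 mol
The cells are in series, so the same charge (and hence the same n(e⁻) = 0.3394 mol) passes through both.
Pb²⁺ + 2e⁻ → Pb, so n(Pb) = 0.3394 / 2 = 0.1697 mol
m(Pb) = 0.1697 × 207.2 = 35.2 g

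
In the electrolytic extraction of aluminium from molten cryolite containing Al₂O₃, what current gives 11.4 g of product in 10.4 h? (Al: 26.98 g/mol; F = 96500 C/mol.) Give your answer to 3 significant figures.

n(Al) = 11.4 / 26.98 = 0.4225 mol
Al³⁺ + 3e⁻ → Al, so n(e⁻) = 3 × 0.4225 = 1.268 mol
Q = 1.268 × 96500 = 1.224×10^5 C
I = Q / t = 1.224×10^5 / 37440 s = 3.27 A

3.27 A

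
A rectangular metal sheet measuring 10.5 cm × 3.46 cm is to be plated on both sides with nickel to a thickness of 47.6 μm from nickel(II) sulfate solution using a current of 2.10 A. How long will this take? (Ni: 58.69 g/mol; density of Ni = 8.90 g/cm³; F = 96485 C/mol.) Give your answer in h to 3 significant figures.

1.34 h

Plated area = 2 × 10.5 × 3.46 = 72.66 cm²
Volume = 72.66 × 47.6×10⁻⁴ cm = 0.3459 cm³
m(Ni) = 0.3459 × 8.90 = 3.079 g
n(Ni) = 3.079 / 58.69 = 0.05246 mol; n(e⁻) = 2 × 0.05246 = 0.1049 mol
Q = 0.1049 × 96485 = 10120 C
t = 10120 / 2.10 = 4819 s = 1.34 h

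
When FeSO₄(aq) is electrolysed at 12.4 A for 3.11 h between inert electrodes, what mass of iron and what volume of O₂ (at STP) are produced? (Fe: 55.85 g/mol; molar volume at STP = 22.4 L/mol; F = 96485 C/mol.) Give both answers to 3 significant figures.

Q = 12.4 × 11196 = 1.388×10^5 C; n(e⁻) = 1.388×10^5 / 96485 = 1.439 mol
Cathode: Fe²⁺ + 2e⁻ → Fe → n(Fe) = 1.439/2 = 0.7195 mol → 40.2 g
Anode: 2H₂O → O₂ + 4H⁺ + 4e⁻ → n(O₂) = 1.439/4 = 0.3598 mol → 8.06 L

40.2 g Fe; 8.06 L O₂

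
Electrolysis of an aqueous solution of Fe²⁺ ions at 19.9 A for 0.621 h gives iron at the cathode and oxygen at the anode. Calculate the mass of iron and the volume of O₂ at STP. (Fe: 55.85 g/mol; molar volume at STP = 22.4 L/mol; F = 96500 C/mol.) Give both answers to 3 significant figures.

12.9 g Fe; 2.58 L O₂

Q = 19.9 × 2235.6 = 44490 C; n(e⁻) = 44490 / 96500 = 0.4610 mol
Cathode: Fe²⁺ + 2e⁻ → Fe → n(Fe) = 0.4610/2 = 0.2305 mol → 12.9 g
Anode: 2H₂O → O₂ + 4H⁺ + 4e⁻ → n(O₂) = 0.4610/4 = 0.1153 mol → 2.58 L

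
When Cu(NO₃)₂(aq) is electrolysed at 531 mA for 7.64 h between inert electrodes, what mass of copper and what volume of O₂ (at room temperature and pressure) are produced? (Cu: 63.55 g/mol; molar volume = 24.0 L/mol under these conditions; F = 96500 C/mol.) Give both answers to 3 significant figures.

4.81 g Cu; 0.908 L O₂

Q = 0.531 × 27504 = 14600 C; n(e⁻) = 14600 / 96500 = 0.1513 mol
Cathode: Cu²⁺ + 2e⁻ → Cu → n(Cu) = 0.1513/2 = 0.07565 mol → 4.81 g
Anode: 2H₂O → O₂ + 4H⁺ + 4e⁻ → n(O₂) = 0.1513/4 = 0.03783 mol → 0.908 L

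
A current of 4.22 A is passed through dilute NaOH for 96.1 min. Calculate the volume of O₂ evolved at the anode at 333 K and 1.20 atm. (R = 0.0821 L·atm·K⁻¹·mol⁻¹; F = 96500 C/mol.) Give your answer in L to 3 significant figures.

1.44 L

Q = 4.22 A × 5766 s = 24330 C
n(e⁻) = 24330 / 96500 = 0.2521 mol
2H₂O → O₂ + 4H⁺ + 4e⁻, so n(O₂) = 0.2521 / 4 = 0.06303 mol
V = nRT/P = 0.06303 × 0.0821 × 333 / 1.20 = 1.436 L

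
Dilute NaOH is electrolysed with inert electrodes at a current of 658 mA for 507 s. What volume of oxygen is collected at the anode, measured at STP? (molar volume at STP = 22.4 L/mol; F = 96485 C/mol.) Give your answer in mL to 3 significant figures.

Q = It = 0.658 × 507 = 333.6 C
Moles of electrons = 333.6 / 96485 = 0.003458 mol
2H₂O → O₂ + 4H⁺ + 4e⁻, so n(O₂) = 0.003458 / 4 = 8.645×10^-4 mol
V = 8.645×10^-4 × 22.4 = 0.01936 L
= 19.4 mL

19.4 mL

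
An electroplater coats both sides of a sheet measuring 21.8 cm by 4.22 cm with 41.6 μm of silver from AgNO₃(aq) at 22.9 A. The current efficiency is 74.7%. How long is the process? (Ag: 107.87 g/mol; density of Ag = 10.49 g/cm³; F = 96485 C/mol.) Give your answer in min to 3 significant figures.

Plated area = 2 × 21.8 × 4.22 = 184.0 cm²
Volume = 184.0 × 41.6×10⁻⁴ cm = 0.7654 cm³
m(Ag) = 0.7654 × 10.49 = 8.029 g
n(Ag) = 8.029 / 107.87 = 0.07443 mol; n(e⁻) = 0.07443 mol
Q = 0.07443 × 96485 / 0.747 = 9614 C
t = 9614 / 22.9 = 419.8 s = 7.00 min

7.00 min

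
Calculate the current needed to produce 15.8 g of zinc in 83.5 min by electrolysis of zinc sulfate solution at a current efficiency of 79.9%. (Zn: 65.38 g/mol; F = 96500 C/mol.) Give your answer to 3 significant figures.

n(Zn) = 15.8 / 65.38 = 0.2417 mol
Zn²⁺ + 2e⁻ → Zn, so n(e⁻) = 2 × 0.2417 = 0.4834 mol
Q = 0.4834 × 96500 / 0.799 = 58380 C
I = Q / t = 58380 / 5010 s = 11.7 A

11.7 A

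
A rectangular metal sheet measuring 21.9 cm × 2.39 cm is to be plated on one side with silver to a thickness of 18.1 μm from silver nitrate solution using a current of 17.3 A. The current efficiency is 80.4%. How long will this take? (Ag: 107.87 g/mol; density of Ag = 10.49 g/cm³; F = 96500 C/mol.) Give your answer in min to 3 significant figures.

1.07 min

Plated area = 21.9 × 2.39 = 52.34 cm²
Volume = 52.34 × 18.1×10⁻⁴ cm = 0.09474 cm³
m(Ag) = 0.09474 × 10.49 = 0.9938 g
n(Ag) = 0.9938 / 107.87 = 0.009213 mol; n(e⁻) = 0.009213 mol
Q = 0.009213 × 96500 / 0.804 = 1106 C
t = 1106 / 17.3 = 63.93 s = 1.07 min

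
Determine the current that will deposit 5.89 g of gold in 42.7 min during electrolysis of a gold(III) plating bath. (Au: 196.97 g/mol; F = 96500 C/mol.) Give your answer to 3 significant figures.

n(Au) = 5.89 / 196.97 = 0.02990 mol
Au³⁺ + 3e⁻ → Au, so n(e⁻) = 3 × 0.02990 = 0.08970 mol
Q = 0.08970 × 96500 = 8656 C
I = Q / t = 8656 / 2562 s = 3.38 A

3.38 A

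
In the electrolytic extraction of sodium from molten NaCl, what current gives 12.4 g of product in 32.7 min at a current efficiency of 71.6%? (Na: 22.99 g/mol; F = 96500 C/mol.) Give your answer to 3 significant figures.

n(Na) = 12.4 / 22.99 = 0.5394 mol
Na⁺ + e⁻ → Na, so n(e⁻) = 0.5394 mol
Q = 0.5394 × 96500 / 0.716 = 72700 C
I = Q / t = 72700 / 1962 s = 37.1 A

37.1 A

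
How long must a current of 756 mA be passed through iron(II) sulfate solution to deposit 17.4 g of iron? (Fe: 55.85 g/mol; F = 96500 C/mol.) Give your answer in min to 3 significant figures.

n(Fe) = 17.4 / 55.85 = 0.3115 mol
Fe²⁺ + 2e⁻ → Fe, so n(e⁻) = 2 × 0.3115 = 0.6230 mol
Q = 0.6230 × 96500 = 60120 C
t = Q / I = 60120 / 0.756 = 79520 s = 1330 min

1330 min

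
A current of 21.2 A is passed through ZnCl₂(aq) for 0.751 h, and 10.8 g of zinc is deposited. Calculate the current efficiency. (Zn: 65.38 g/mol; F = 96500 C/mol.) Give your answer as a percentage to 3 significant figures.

Q = 21.2 × 2703.6 = 57320 C
n(e⁻) = 57320 / 96500 = 0.5940 mol
Zn²⁺ + 2e⁻ → Zn, so theoretical n(Zn) = 0.2970 mol → 19.42 g
Efficiency = 10.8 / 19.42 = 0.5561 = 55.6%

55.6%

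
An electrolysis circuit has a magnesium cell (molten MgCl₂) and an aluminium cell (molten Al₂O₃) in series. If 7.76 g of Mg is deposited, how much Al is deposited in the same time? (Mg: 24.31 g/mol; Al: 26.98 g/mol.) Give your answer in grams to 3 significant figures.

5.74 g

n(Mg) = 7.76 / 24.31 = 0.3192 mol
Mg²⁺ + 2e⁻ → Mg, so n(e⁻) = 2 × 0.3192 = 0.6384 mol
The cells are in series, so the same charge (and hence the same n(e⁻) = 0.6384 mol) passes through both.
Al³⁺ + 3e⁻ → Al, so n(Al) = 0.6384 / 3 = 0.2128 mol
m(Al) = 0.2128 × 26.98 = 5.74 g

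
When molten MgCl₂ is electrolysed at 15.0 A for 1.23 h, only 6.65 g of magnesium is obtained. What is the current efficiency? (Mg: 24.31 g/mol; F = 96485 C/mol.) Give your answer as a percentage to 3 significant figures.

Q = 15.0 × 4428 = 66420 C
n(e⁻) = 66420 / 96485 = 0.6884 mol
Mg²⁺ + 2e⁻ → Mg, so theoretical n(Mg) = 0.3442 mol → 8.368 g
Efficiency = 6.65 / 8.368 = 0.7947 = 79.5%

79.5%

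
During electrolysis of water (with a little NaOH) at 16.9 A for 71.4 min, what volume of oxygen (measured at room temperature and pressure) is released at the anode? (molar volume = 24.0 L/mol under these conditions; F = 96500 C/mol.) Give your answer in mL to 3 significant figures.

Charge passed = 16.9 × 4284 = 72400 C
n(e⁻) = 72400 / 96500 = 0.7503 mol
2H₂O → O₂ + 4H⁺ + 4e⁻, so n(O₂) = 0.7503 / 4 = 0.1876 mol
V = 0.1876 × 24.0 = 4.502 L
= 4500 mL

4500 mL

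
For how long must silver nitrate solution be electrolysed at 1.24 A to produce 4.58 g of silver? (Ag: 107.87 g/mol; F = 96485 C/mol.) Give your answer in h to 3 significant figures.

0.918 h

n(Ag) = 4.58 / 107.87 = 0.04246 mol
Ag⁺ + e⁻ → Ag, so n(e⁻) = 0.04246 mol
Q = 0.04246 × 96485 = 4097 C
t = Q / I = 4097 / 1.24 = 3304 s = 0.918 h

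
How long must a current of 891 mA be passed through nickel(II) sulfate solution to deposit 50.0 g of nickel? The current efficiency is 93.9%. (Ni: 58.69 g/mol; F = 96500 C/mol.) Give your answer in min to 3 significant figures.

3280 min

n(Ni) = 50.0 / 58.69 = 0.8519 mol
Ni²⁺ + 2e⁻ → Ni, so n(e⁻) = 2 × 0.8519 = 1.704 mol
Q = 1.704 × 96500 / 0.939 = 1.751×10^5 C
t = Q / I = 1.751×10^5 / 0.891 = 1.965×10^5 s = 3280 min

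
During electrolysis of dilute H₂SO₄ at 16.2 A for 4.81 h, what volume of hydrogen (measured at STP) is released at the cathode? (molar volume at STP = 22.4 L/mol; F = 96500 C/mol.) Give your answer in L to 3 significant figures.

Charge passed = 16.2 × 17316 = 2.805×10^5 C
n(e⁻) = 2.805×10^5 / 96500 = 2.907 mol
2H⁺ + 2e⁻ → H₂, so n(H₂) = 2.907 / 2 = 1.454 mol
V = 1.454 × 22.4 = 32.57 L

32.6 L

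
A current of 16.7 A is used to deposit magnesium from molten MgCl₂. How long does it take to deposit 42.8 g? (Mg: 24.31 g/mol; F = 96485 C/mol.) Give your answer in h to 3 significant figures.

n(Mg) = 42.8 / 24.31 = 1.761 mol
Mg²⁺ + 2e⁻ → Mg, so n(e⁻) = 2 × 1.761 = 3.522 mol
Q = 3.522 × 96485 = 3.398×10^5 C
t = Q / I = 3.398×10^5 / 16.7 = 20350 s = 5.65 h

5.65 h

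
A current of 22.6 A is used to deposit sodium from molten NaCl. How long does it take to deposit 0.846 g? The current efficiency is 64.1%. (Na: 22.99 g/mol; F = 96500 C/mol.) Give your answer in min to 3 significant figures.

n(Na) = 0.846 / 22.99 = 0.03680 mol
Na⁺ + e⁻ → Na, so n(e⁻) = 0.03680 mol
Q = 0.03680 × 96500 / 0.641 = 5540 C
t = Q / I = 5540 / 22.6 = 245.1 s = 4.09 min

4.09 min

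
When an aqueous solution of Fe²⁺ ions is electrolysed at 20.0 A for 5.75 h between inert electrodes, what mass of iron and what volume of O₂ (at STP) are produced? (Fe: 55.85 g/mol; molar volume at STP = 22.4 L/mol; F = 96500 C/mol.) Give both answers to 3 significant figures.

120 g Fe; 24.0 L O₂

Q = 20.0 × 20700 = 4.140×10^5 C; n(e⁻) = 4.140×10^5 / 96500 = 4.290 mol
Cathode: Fe²⁺ + 2e⁻ → Fe → n(Fe) = 4.290/2 = 2.145 mol → 120 g
Anode: 2H₂O → O₂ + 4H⁺ + 4e⁻ → n(O₂) = 4.290/4 = 1.073 mol → 24.0 L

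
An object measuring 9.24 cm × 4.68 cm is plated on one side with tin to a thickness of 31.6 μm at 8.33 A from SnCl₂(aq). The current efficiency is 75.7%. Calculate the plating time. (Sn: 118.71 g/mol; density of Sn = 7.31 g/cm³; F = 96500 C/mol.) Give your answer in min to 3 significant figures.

4.29 min

Plated area = 9.24 × 4.68 = 43.24 cm²
Volume = 43.24 × 31.6×10⁻⁴ cm = 0.1366 cm³
m(Sn) = 0.1366 × 7.31 = 0.9985 g
n(Sn) = 0.9985 / 118.71 = 0.008411 mol; n(e⁻) = 2 × 0.008411 = 0.01682 mol
Q = 0.01682 × 96500 / 0.757 = 2144 C
t = 2144 / 8.33 = 257.4 s = 4.29 min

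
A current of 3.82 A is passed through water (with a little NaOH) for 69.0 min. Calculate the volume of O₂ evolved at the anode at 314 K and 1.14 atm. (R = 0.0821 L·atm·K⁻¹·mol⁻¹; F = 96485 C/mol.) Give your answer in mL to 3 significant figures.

Q = It = 3.82 × 4140 = 15810 C
n(e⁻) = 15810 / 96485 = 0.1639 mol
2H₂O → O₂ + 4H⁺ + 4e⁻, so n(O₂) = 0.1639 / 4 = 0.04098 mol
V = nRT/P = 0.04098 × 0.0821 × 314 / 1.14 = 0.9267 L
= 927 mL

927 mL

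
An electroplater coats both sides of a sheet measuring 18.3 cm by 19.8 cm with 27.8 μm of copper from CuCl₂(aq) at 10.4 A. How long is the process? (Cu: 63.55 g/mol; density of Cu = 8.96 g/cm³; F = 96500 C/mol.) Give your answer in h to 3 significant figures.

Plated area = 2 × 18.3 × 19.8 = 724.7 cm²
Volume = 724.7 × 27.8×10⁻⁴ cm = 2.015 cm³
m(Cu) = 2.015 × 8.96 = 18.05 g
n(Cu) = 18.05 / 63.55 = 0.2840 mol; n(e⁻) = 2 × 0.2840 = 0.5680 mol
Q = 0.5680 × 96500 = 54810 C
t = 54810 / 10.4 = 5270 s = 1.46 h

1.46 h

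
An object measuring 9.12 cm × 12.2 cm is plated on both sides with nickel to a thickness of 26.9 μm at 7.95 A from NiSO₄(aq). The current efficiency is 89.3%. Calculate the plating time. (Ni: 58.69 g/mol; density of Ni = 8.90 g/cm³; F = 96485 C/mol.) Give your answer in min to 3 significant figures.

41.1 min

Plated area = 2 × 9.12 × 12.2 = 222.5 cm²
Volume = 222.5 × 26.9×10⁻⁴ cm = 0.5985 cm³
m(Ni) = 0.5985 × 8.90 = 5.327 g
n(Ni) = 5.327 / 58.69 = 0.09077 mol; n(e⁻) = 2 × 0.09077 = 0.1815 mol
Q = 0.1815 × 96485 / 0.893 = 19610 C
t = 19610 / 7.95 = 2467 s = 41.1 min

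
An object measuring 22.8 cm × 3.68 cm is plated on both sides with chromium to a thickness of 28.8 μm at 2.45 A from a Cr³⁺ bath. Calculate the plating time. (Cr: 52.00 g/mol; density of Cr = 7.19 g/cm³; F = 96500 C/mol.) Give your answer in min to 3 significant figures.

132 min

Plated area = 2 × 22.8 × 3.68 = 167.8 cm²
Volume = 167.8 × 28.8×10⁻⁴ cm = 0.4833 cm³
m(Cr) = 0.4833 × 7.19 = 3.475 g
n(Cr) = 3.475 / 52.00 = 0.06683 mol; n(e⁻) = 3 × 0.06683 = 0.2005 mol
Q = 0.2005 × 96500 = 19350 C
t = 19350 / 2.45 = 7898 s = 132 min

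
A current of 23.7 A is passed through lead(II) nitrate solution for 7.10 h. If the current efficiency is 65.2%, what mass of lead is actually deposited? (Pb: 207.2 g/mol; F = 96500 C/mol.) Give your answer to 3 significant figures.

Q = 23.7 × 25560 = 6.058×10^5 C
n(e⁻) = 6.058×10^5 / 96500 = 6.278 mol
Pb²⁺ + 2e⁻ → Pb, so theoretical m(Pb) = 3.139 × 207.2 = 650.4 g
Actual mass = 65.2% × 650.4 = 424 g

424 g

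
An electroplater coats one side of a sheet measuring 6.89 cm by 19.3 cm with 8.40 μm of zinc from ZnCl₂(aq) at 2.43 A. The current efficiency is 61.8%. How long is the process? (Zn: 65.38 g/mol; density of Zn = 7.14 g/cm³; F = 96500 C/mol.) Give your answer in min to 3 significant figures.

26.1 min

Plated area = 6.89 × 19.3 = 133.0 cm²
Volume = 133.0 × 8.40×10⁻⁴ cm = 0.1117 cm³
m(Zn) = 0.1117 × 7.14 = 0.7975 g
n(Zn) = 0.7975 / 65.38 = 0.01220 mol; n(e⁻) = 2 × 0.01220 = 0.02440 mol
Q = 0.02440 × 96500 / 0.618 = 3810 C
t = 3810 / 2.43 = 1568 s = 26.1 min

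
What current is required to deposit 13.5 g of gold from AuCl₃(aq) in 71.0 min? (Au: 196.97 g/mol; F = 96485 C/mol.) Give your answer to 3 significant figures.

n(Au) = 13.5 / 196.97 = 0.06854 mol
Au³⁺ + 3e⁻ → Au, so n(e⁻) = 3 × 0.06854 = 0.2056 mol
Q = 0.2056 × 96485 = 19840 C
I = Q / t = 19840 / 4260 s = 4.66 A

4.66 A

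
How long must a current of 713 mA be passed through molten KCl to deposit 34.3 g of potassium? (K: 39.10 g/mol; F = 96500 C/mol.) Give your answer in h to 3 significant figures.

n(K) = 34.3 / 39.10 = 0.8772 mol
K⁺ + e⁻ → K, so n(e⁻) = 0.8772 mol
Q = 0.8772 × 96500 = 84650 C
t = Q / I = 84650 / 0.713 = 1.187×10^5 s = 33.0 h

33.0 h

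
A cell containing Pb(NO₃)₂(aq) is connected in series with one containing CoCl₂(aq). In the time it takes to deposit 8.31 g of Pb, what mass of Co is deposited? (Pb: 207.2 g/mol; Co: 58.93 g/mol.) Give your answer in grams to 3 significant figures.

n(Pb) = 8.31 / 207.2 = 0.04011 mol
Pb²⁺ + 2e⁻ → Pb, so n(e⁻) = 2 × 0.04011 = 0.08022 mol
The cells are in series, so the same charge (and hence the same n(e⁻) = 0.08022 mol) passes through both.
Co²⁺ + 2e⁻ → Co, so n(Co) = 0.08022 / 2 = 0.04011 mol
m(Co) = 0.04011 × 58.93 = 2.36 g

2.36 g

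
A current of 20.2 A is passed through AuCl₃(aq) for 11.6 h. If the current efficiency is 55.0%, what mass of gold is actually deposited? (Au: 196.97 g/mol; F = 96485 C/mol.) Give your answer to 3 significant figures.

Q = 20.2 × 41760 = 8.436×10^5 C
n(e⁻) = 8.436×10^5 / 96485 = 8.743 mol
Au³⁺ + 3e⁻ → Au, so theoretical m(Au) = 2.914 × 196.97 = 574.0 g
Actual mass = 55.0% × 574.0 = 316 g

316 g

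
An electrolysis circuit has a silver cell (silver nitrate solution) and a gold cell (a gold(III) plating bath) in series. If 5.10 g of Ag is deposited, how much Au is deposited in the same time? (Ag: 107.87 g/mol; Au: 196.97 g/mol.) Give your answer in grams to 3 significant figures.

3.10 g

n(Ag) = 5.10 / 107.87 = 0.04728 mol
Ag⁺ + e⁻ → Ag, so n(e⁻) = 0.04728 mol
In series, the same 0.04728 mol of electrons flows through the second cell.
Au³⁺ + 3e⁻ → Au, so n(Au) = 0.04728 / 3 = 0.01576 mol
m(Au) = 0.01576 × 196.97 = 3.10 g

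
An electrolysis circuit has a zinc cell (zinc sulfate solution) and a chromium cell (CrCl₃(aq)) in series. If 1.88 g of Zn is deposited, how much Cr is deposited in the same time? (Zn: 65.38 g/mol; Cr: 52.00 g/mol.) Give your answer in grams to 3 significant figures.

n(Zn) = 1.88 / 65.38 = 0.02875 mol
Zn²⁺ + 2e⁻ → Zn, so n(e⁻) = 2 × 0.02875 = 0.05750 mol
In series, the same 0.05750 mol of electrons flows through the second cell.
Cr³⁺ + 3e⁻ → Cr, so n(Cr) = 0.05750 / 3 = 0.01917 mol
m(Cr) = 0.01917 × 52.00 = 0.997 g

0.997 g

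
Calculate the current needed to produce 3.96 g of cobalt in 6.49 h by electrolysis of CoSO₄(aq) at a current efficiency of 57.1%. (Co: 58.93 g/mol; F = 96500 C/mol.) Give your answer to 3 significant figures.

n(Co) = 3.96 / 58.93 = 0.06720 mol
Co²⁺ + 2e⁻ → Co, so n(e⁻) = 2 × 0.06720 = 0.1344 mol
Q = 0.1344 × 96500 / 0.571 = 22710 C
I = Q / t = 22710 / 23364 s = 0.972 A

0.972 A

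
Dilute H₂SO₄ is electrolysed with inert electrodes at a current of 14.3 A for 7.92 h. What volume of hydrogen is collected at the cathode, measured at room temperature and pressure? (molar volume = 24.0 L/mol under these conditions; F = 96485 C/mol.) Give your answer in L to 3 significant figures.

Q = 14.3 A × 28512 s = 4.077×10^5 C
n(e⁻) = Q/F = 4.077×10^5/96485 = 4.226 mol
2H⁺ + 2e⁻ → H₂, so n(H₂) = 4.226 / 2 = 2.113 mol
V = 2.113 × 24.0 = 50.71 L

50.7 L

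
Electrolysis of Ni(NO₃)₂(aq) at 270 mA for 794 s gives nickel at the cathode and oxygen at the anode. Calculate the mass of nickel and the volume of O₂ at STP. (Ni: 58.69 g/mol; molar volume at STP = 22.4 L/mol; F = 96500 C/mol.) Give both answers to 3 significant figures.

0.0652 g Ni; 0.0124 L O₂

Q = 0.270 × 794 = 214.4 C; n(e⁻) = 214.4 / 96500 = 0.002222 mol
Cathode: Ni²⁺ + 2e⁻ → Ni → n(Ni) = 0.002222/2 = 0.001111 mol → 0.0652 g
Anode: 2H₂O → O₂ + 4H⁺ + 4e⁻ → n(O₂) = 0.002222/4 = 5.555×10^-4 mol → 0.0124 L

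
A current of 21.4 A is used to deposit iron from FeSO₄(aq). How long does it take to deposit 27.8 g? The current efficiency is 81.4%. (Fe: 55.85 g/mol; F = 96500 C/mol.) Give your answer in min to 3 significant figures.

91.9 min

n(Fe) = 27.8 / 55.85 = 0.4978 mol
Fe²⁺ + 2e⁻ → Fe, so n(e⁻) = 2 × 0.4978 = 0.9956 mol
Q = 0.9956 × 96500 / 0.814 = 1.180×10^5 C
t = Q / I = 1.180×10^5 / 21.4 = 5514 s = 91.9 min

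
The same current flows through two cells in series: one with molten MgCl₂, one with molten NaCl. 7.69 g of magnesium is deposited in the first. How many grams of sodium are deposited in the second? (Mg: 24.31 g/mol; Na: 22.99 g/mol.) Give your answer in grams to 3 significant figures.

14.5 g

n(Mg) = 7.69 / 24.31 = 0.3163 mol
Mg²⁺ + 2e⁻ → Mg, so n(e⁻) = 2 × 0.3163 = 0.6326 mol
Same current for the same time ⇒ same n(e⁻) = 0.6326 mol in both cells.
Na⁺ + e⁻ → Na, so n(Na) = 0.6326 mol
m(Na) = 0.6326 × 22.99 = 14.5 g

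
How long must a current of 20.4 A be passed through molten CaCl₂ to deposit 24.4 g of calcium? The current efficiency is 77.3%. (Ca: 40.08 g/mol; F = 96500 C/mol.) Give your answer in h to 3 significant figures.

2.07 h

n(Ca) = 24.4 / 40.08 = 0.6088 mol
Ca²⁺ + 2e⁻ → Ca, so n(e⁻) = 2 × 0.6088 = 1.218 mol
Q = 1.218 × 96500 / 0.773 = 1.521×10^5 C
t = Q / I = 1.521×10^5 / 20.4 = 7456 s = 2.07 h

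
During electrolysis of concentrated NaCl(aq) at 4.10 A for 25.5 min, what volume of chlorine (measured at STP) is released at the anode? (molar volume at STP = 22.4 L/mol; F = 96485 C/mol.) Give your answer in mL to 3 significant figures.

728 mL

Charge passed = 4.10 × 1530 = 6273 C
Moles of electrons = 6273 / 96485 = 0.06502 mol
2Cl⁻ → Cl₂ + 2e⁻, so n(Cl₂) = 0.06502 / 2 = 0.03251 mol
V = 0.03251 × 22.4 = 0.7282 L
= 728 mL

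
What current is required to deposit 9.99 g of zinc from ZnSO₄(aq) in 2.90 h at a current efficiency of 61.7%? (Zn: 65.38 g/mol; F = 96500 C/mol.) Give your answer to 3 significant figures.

n(Zn) = 9.99 / 65.38 = 0.1528 mol
Zn²⁺ + 2e⁻ → Zn, so n(e⁻) = 2 × 0.1528 = 0.3056 mol
Q = 0.3056 × 96500 / 0.617 = 47800 C
I = Q / t = 47800 / 10440 s = 4.58 A

4.58 A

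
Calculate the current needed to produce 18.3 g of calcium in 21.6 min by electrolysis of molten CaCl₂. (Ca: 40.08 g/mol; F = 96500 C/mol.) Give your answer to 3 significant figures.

68.0 A

n(Ca) = 18.3 / 40.08 = 0.4566 mol
Ca²⁺ + 2e⁻ → Ca, so n(e⁻) = 2 × 0.4566 = 0.9132 mol
Q = 0.9132 × 96500 = 88120 C
I = Q / t = 88120 / 1296 s = 68.0 A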